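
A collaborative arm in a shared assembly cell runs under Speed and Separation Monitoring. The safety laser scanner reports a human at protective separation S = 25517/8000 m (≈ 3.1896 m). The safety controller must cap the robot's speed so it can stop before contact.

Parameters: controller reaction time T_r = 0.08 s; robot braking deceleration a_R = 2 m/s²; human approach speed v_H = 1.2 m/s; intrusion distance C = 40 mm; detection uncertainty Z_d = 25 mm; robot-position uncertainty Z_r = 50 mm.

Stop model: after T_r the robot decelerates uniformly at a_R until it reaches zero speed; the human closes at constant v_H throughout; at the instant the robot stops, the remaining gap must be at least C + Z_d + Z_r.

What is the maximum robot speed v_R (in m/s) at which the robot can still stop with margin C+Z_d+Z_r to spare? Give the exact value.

v_R_max = 47/20 m/s = 2.3500 m/s

quadratic (1/4)·v² + (17/25)·v + (-23829/8000) = 0
  disc = (17/25)² − 4·(1/4)·(-23829/8000) = 137641/40000 ; √disc = 371/200
  v_R = (−(17/25) + 371/200) / (2·(1/4)) = 47/20 m/s
check:
T_s = v_R/a_R = (47/20)/2 = 1.1750 s
robot covers v_R·T_r = 2.3500·0.0800 = 0.1880 m before braking
robot under decel: 2.3500²/(2·2.0000) = 1.3806 m
human closes 1.2000·1.2550 = 1.5060 m
margins: 0.0400+0.0250+0.0500 = 0.1150 m
sum ≈ 0.1880+1.3806+1.5060+0.1150 ≈ 3.1896 m = S ✓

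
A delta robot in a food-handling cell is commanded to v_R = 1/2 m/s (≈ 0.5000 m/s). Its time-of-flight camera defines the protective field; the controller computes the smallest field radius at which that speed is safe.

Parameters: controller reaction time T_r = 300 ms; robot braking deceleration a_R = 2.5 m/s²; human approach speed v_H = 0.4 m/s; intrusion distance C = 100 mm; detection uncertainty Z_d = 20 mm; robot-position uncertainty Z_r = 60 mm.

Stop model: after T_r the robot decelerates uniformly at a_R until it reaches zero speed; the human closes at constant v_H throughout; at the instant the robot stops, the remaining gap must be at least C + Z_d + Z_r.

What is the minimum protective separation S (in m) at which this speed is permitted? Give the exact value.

S_min = 29/50 m = 0.5800 m

stop time T_s = (1/2)/(5/2) = 0.2000 s
reaction-phase robot travel = 0.5000·0.3000 = 0.1500 m
robot under decel: 0.5000²/(2·2.5000) = 0.0500 m
human over T_r+T_s: 0.4000·(0.3000+0.2000) = 0.2000 m
residual clearance needed = 0.1000+0.0200+0.0600 = 0.1800 m
S_min ≈ 0.1500+0.0500+0.2000+0.1800  ⇒  S_min = 29/50 m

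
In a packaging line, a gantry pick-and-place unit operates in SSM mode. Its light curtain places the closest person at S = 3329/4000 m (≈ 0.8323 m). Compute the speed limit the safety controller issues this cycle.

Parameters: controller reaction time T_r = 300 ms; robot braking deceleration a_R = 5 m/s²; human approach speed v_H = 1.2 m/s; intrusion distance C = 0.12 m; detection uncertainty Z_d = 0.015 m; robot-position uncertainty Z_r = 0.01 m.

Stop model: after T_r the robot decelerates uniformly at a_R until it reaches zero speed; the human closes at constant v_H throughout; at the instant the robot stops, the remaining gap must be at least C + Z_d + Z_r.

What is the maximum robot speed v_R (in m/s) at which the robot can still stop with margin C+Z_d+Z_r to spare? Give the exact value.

v_R_max = 11/20 m/s = 0.5500 m/s

at the boundary: (1/10)·v² + (27/50)·v + (-1309/4000) = 0
  disc = (27/50)² − 4·(1/10)·(-1309/4000) = 169/400 ; √disc = 13/20
  v_R = (−(27/50) + 13/20) / (2·(1/10)) = 11/20 m/s
check:
braking lasts T_s = (11/20)/5 = 0.1100 s
robot in T_r: 0.5500·0.3000 = 0.1650 m
robot under decel: 0.5500²/(2·5.0000) = 0.0302 m
human closes 1.2000·0.4100 = 0.4920 m
residual clearance needed = 0.1200+0.0150+0.0100 = 0.1450 m
sum ≈ 0.1650+0.0302+0.4920+0.1450 ≈ 0.8323 m = S ✓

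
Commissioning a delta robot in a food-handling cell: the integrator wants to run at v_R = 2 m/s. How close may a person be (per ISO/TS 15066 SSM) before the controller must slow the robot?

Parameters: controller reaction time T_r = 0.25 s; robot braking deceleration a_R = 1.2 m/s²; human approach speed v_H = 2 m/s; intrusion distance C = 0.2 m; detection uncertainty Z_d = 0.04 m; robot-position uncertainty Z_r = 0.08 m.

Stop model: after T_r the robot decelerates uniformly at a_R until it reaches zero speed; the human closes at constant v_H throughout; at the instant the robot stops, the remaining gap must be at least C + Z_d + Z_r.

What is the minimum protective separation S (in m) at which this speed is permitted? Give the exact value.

S_min = 158/25 m = 6.3200 m

stop time T_s = 2/(6/5) = 1.6667 s
reaction-phase robot travel = 2.0000·0.2500 = 0.5000 m
robot under decel: 2.0000²/(2·1.2000) = 1.6667 m
person approaches 2.0000·(0.2500+1.6667) = 3.8333 m
margins: 0.2000+0.0400+0.0800 = 0.3200 m
S_min ≈ 0.5000+1.6667+3.8333+0.3200  ⇒  S_min = 158/25 m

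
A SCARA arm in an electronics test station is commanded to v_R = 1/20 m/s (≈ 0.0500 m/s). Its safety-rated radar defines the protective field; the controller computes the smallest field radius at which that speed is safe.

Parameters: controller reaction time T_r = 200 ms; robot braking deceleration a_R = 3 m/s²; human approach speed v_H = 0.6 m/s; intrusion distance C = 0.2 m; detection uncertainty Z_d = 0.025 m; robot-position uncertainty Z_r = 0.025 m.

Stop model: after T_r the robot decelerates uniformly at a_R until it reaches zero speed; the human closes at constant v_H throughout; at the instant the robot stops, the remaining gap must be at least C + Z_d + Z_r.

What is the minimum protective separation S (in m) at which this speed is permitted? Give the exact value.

S_min = 937/2400 m = 0.3904 m

braking lasts T_s = (1/20)/3 = 0.0167 s
robot in T_r: 0.0500·0.2000 = 0.0100 m
braking distance = 0.0500²/(2·3.0000) = 0.0004 m
human over T_r+T_s: 0.6000·(0.2000+0.0167) = 0.1300 m
margins: 0.2000+0.0250+0.0250 = 0.2500 m
S_min ≈ 0.0100+0.0004+0.1300+0.2500  ⇒  S_min = 937/2400 m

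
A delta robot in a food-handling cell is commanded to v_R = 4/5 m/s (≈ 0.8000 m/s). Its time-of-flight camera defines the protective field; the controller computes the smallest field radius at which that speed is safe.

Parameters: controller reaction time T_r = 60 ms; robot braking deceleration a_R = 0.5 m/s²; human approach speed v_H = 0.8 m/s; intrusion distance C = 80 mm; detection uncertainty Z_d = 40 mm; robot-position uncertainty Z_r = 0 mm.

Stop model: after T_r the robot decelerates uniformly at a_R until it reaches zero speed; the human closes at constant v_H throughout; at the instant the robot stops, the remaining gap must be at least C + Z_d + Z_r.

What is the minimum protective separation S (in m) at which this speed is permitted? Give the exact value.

S_min = 267/125 m = 2.1360 m

T_s = v_R/a_R = (4/5)/(1/2) = 1.6000 s
reaction-phase robot travel = 0.8000·0.0600 = 0.0480 m
robot under decel: 0.8000²/(2·0.5000) = 0.6400 m
human over T_r+T_s: 0.8000·(0.0600+1.6000) = 1.3280 m
C+Z_d+Z_r = 0.0800+0.0400+0.0000 = 0.1200 m
S_min ≈ 0.0480+0.6400+1.3280+0.1200  ⇒  S_min = 267/125 m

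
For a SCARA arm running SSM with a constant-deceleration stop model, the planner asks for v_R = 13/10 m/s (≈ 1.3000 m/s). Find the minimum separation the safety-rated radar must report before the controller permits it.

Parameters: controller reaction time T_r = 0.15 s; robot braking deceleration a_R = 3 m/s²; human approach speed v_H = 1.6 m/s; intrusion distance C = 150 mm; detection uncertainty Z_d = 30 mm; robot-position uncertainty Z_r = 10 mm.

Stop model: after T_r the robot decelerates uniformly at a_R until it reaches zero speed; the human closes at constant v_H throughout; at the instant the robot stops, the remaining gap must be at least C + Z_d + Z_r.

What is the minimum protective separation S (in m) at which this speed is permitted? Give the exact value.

T_s = v_R/a_R = (13/10)/3 = 0.4333 s
reaction-phase robot travel = 1.3000·0.1500 = 0.1950 m
robot covers 1.3000·0.4333 − ½·3.0000·0.4333² = 0.2817 m while stopping
person approaches 1.6000·(0.1500+0.4333) = 0.9333 m
C+Z_d+Z_r = 0.1500+0.0300+0.0100 = 0.1900 m
S_min ≈ 0.1950+0.2817+0.9333+0.1900  ⇒  S_min = 8/5 m

S_min = 8/5 m = 1.6000 m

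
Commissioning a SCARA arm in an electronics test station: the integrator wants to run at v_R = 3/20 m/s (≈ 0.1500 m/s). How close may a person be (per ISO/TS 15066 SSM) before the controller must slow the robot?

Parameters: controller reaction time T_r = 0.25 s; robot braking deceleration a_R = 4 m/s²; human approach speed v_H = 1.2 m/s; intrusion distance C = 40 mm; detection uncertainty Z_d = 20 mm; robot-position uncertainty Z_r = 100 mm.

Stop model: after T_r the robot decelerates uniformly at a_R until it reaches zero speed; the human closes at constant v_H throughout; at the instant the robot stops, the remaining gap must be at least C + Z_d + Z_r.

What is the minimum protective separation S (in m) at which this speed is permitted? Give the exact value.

T_s = v_R/a_R = (3/20)/4 = 0.0375 s
robot covers v_R·T_r = 0.1500·0.2500 = 0.0375 m before braking
robot under decel: 0.1500²/(2·4.0000) = 0.0028 m
human over T_r+T_s: 1.2000·(0.2500+0.0375) = 0.3450 m
C+Z_d+Z_r = 0.0400+0.0200+0.1000 = 0.1600 m
S_min ≈ 0.0375+0.0028+0.3450+0.1600  ⇒  S_min = 349/640 m

S_min = 349/640 m = 0.5453 m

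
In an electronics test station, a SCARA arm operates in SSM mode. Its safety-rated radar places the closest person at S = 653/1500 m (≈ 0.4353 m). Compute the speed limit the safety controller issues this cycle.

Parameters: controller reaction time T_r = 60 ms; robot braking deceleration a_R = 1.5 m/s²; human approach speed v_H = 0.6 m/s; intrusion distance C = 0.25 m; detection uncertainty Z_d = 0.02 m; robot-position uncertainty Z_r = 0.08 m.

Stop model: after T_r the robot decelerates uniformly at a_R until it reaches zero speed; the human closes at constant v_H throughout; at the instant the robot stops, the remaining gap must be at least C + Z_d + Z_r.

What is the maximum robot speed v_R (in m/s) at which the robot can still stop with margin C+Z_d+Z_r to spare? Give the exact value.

v_R_max = 1/10 m/s = 0.1000 m/s

at the boundary: (1/3)·v² + (23/50)·v + (-37/750) = 0
  disc = (23/50)² − 4·(1/3)·(-37/750) = 6241/22500 ; √disc = 79/150
  v_R = (−(23/50) + 79/150) / (2·(1/3)) = 1/10 m/s
check:
braking lasts T_s = (1/10)/(3/2) = 0.0667 s
robot in T_r: 0.1000·0.0600 = 0.0060 m
robot under decel: 0.1000²/(2·1.5000) = 0.0033 m
human over T_r+T_s: 0.6000·(0.0600+0.0667) = 0.0760 m
residual clearance needed = 0.2500+0.0200+0.0800 = 0.3500 m
sum ≈ 0.0060+0.0033+0.0760+0.3500 ≈ 0.4353 m = S ✓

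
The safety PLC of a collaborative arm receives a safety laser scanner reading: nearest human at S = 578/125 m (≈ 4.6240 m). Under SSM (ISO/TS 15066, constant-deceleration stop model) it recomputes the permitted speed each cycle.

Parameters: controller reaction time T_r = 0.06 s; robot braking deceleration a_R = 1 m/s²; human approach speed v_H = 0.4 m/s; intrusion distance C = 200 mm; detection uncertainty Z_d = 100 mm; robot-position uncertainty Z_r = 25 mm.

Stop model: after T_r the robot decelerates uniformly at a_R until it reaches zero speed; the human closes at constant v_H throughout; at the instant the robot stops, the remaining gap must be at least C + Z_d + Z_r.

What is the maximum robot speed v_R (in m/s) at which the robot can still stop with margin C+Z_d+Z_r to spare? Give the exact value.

v_R_max = 5/2 m/s = 2.5000 m/s

collect terms ⇒ (1/2)·v_R² + (23/50)·v_R + (-171/40) = 0
  disc = (23/50)² − 4·(1/2)·(-171/40) = 5476/625 ; √disc = 74/25
  v_R = (−(23/50) + 74/25) / (2·(1/2)) = 5/2 m/s
check:
braking lasts T_s = (5/2)/1 = 2.5000 s
robot covers v_R·T_r = 2.5000·0.0600 = 0.1500 m before braking
robot covers 2.5000·2.5000 − ½·1.0000·2.5000² = 3.1250 m while stopping
human closes 0.4000·2.5600 = 1.0240 m
margins: 0.2000+0.1000+0.0250 = 0.3250 m
sum ≈ 0.1500+3.1250+1.0240+0.3250 ≈ 4.6240 m = S ✓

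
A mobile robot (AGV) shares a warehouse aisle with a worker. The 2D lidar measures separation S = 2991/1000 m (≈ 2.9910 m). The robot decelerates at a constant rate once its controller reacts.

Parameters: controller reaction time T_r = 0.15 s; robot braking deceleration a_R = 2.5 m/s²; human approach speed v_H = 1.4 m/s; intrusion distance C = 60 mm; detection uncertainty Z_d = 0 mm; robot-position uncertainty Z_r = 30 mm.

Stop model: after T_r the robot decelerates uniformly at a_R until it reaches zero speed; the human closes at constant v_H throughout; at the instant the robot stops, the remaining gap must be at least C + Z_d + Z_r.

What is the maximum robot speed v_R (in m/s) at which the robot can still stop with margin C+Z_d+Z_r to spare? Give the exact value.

v_R_max = 23/10 m/s = 2.3000 m/s

at the boundary: (1/5)·v² + (71/100)·v + (-2691/1000) = 0
  disc = (71/100)² − 4·(1/5)·(-2691/1000) = 26569/10000 ; √disc = 163/100
  v_R = (−(71/100) + 163/100) / (2·(1/5)) = 23/10 m/s
check:
T_s = v_R/a_R = (23/10)/(5/2) = 0.9200 s
robot covers v_R·T_r = 2.3000·0.1500 = 0.3450 m before braking
robot under decel: 2.3000²/(2·2.5000) = 1.0580 m
human over T_r+T_s: 1.4000·(0.1500+0.9200) = 1.4980 m
C+Z_d+Z_r = 0.0600+0.0000+0.0300 = 0.0900 m
sum ≈ 0.3450+1.0580+1.4980+0.0900 ≈ 2.9910 m = S ✓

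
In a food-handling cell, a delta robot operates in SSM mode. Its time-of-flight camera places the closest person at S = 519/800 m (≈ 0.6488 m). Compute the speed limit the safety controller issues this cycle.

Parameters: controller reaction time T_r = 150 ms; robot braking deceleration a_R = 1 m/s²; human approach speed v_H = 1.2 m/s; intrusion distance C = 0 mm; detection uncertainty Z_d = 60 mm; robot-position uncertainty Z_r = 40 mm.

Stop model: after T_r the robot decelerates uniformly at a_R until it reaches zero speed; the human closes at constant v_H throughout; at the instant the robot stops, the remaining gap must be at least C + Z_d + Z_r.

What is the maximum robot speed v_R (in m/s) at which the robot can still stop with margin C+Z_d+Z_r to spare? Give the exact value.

at the boundary: (1/2)·v² + (27/20)·v + (-59/160) = 0
  disc = (27/20)² − 4·(1/2)·(-59/160) = 64/25 ; √disc = 8/5
  v_R = (−(27/20) + 8/5) / (2·(1/2)) = 1/4 m/s
check:
braking lasts T_s = (1/4)/1 = 0.2500 s
robot in T_r: 0.2500·0.1500 = 0.0375 m
braking distance = 0.2500²/(2·1.0000) = 0.0312 m
human over T_r+T_s: 1.2000·(0.1500+0.2500) = 0.4800 m
margins: 0.0000+0.0600+0.0400 = 0.1000 m
sum ≈ 0.0375+0.0312+0.4800+0.1000 ≈ 0.6488 m = S ✓

v_R_max = 1/4 m/s = 0.2500 m/s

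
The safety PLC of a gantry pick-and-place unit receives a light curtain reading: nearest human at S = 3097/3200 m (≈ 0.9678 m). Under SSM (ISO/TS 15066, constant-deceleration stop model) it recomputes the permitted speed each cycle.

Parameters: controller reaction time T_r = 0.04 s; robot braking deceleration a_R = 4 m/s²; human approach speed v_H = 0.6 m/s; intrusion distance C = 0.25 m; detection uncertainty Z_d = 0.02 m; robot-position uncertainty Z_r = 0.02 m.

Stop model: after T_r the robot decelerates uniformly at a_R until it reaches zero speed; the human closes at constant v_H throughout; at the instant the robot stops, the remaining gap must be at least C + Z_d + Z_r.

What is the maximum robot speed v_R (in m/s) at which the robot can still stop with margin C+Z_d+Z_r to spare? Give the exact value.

v_R_max = 33/20 m/s = 1.6500 m/s

collect terms ⇒ (1/8)·v_R² + (19/100)·v_R + (-10461/16000) = 0
  disc = (19/100)² − 4·(1/8)·(-10461/16000) = 58081/160000 ; √disc = 241/400
  v_R = (−(19/100) + 241/400) / (2·(1/8)) = 33/20 m/s
check:
stop time T_s = (33/20)/4 = 0.4125 s
robot in T_r: 1.6500·0.0400 = 0.0660 m
robot covers 1.6500·0.4125 − ½·4.0000·0.4125² = 0.3403 m while stopping
person approaches 0.6000·(0.0400+0.4125) = 0.2715 m
margins: 0.2500+0.0200+0.0200 = 0.2900 m
sum ≈ 0.0660+0.3403+0.2715+0.2900 ≈ 0.9678 m = S ✓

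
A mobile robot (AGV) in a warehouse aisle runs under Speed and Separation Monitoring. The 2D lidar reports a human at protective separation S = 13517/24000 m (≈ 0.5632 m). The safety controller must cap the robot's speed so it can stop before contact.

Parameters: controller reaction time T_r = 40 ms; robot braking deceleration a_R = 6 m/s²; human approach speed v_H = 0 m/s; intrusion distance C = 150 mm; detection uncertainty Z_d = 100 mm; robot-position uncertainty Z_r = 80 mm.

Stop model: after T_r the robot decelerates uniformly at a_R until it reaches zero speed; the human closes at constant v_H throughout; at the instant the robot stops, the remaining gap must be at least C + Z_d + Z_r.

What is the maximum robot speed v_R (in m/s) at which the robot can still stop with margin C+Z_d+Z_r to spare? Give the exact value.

at the boundary: (1/12)·v² + (1/25)·v + (-5597/24000) = 0
  disc = (1/25)² − 4·(1/12)·(-5597/24000) = 28561/360000 ; √disc = 169/600
  v_R = (−(1/25) + 169/600) / (2·(1/12)) = 29/20 m/s
check:
stop time T_s = (29/20)/6 = 0.2417 s
reaction-phase robot travel = 1.4500·0.0400 = 0.0580 m
robot under decel: 1.4500²/(2·6.0000) = 0.1752 m
human over T_r+T_s: 0.0000·(0.0400+0.2417) = 0.0000 m
C+Z_d+Z_r = 0.1500+0.1000+0.0800 = 0.3300 m
sum ≈ 0.0580+0.1752+0.0000+0.3300 ≈ 0.5632 m = S ✓

v_R_max = 29/20 m/s = 1.4500 m/s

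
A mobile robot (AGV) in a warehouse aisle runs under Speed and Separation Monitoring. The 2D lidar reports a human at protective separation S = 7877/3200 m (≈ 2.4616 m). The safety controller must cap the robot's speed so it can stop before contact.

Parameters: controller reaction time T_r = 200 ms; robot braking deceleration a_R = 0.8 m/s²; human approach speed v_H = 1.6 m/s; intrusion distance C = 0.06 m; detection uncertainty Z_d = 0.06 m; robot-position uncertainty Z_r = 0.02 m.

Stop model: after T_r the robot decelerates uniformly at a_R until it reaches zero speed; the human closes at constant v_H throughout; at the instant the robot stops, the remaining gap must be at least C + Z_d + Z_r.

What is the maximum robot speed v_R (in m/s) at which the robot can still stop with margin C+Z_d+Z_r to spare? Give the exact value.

v_R_max = 3/4 m/s = 0.7500 m/s

at the boundary: (5/8)·v² + (11/5)·v + (-1281/640) = 0
  disc = (11/5)² − 4·(5/8)·(-1281/640) = 63001/6400 ; √disc = 251/80
  v_R = (−(11/5) + 251/80) / (2·(5/8)) = 3/4 m/s
check:
T_s = v_R/a_R = (3/4)/(4/5) = 0.9375 s
robot covers v_R·T_r = 0.7500·0.2000 = 0.1500 m before braking
robot under decel: 0.7500²/(2·0.8000) = 0.3516 m
person approaches 1.6000·(0.2000+0.9375) = 1.8200 m
margins: 0.0600+0.0600+0.0200 = 0.1400 m
sum ≈ 0.1500+0.3516+1.8200+0.1400 ≈ 2.4616 m = S ✓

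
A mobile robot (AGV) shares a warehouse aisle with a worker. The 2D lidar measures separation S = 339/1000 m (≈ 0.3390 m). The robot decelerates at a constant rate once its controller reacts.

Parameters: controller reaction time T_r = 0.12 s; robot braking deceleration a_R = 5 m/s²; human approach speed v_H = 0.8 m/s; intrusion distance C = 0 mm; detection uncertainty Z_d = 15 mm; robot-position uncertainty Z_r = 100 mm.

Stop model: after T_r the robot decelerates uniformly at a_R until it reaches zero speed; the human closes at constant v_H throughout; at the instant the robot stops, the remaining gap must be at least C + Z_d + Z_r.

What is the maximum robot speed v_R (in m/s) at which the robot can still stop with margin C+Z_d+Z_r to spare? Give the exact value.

collect terms ⇒ (1/10)·v_R² + (7/25)·v_R + (-16/125) = 0
  disc = (7/25)² − 4·(1/10)·(-16/125) = 81/625 ; √disc = 9/25
  v_R = (−(7/25) + 9/25) / (2·(1/10)) = 2/5 m/s
check:
braking lasts T_s = (2/5)/5 = 0.0800 s
reaction-phase robot travel = 0.4000·0.1200 = 0.0480 m
robot under decel: 0.4000²/(2·5.0000) = 0.0160 m
human closes 0.8000·0.2000 = 0.1600 m
residual clearance needed = 0.0000+0.0150+0.1000 = 0.1150 m
sum ≈ 0.0480+0.0160+0.1600+0.1150 ≈ 0.3390 m = S ✓

v_R_max = 2/5 m/s = 0.4000 m/s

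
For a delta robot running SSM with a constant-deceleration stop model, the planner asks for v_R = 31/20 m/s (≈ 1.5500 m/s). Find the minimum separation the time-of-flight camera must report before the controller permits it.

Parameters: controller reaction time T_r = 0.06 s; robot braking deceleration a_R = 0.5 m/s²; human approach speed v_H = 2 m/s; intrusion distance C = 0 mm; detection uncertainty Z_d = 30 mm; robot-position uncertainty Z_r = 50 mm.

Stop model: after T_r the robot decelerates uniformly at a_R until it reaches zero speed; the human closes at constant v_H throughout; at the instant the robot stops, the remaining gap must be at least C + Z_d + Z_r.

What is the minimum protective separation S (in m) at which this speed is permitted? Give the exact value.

T_s = v_R/a_R = (31/20)/(1/2) = 3.1000 s
robot covers v_R·T_r = 1.5500·0.0600 = 0.0930 m before braking
robot covers 1.5500·3.1000 − ½·0.5000·3.1000² = 2.4025 m while stopping
human over T_r+T_s: 2.0000·(0.0600+3.1000) = 6.3200 m
C+Z_d+Z_r = 0.0000+0.0300+0.0500 = 0.0800 m
S_min ≈ 0.0930+2.4025+6.3200+0.0800  ⇒  S_min = 17791/2000 m

S_min = 17791/2000 m = 8.8955 m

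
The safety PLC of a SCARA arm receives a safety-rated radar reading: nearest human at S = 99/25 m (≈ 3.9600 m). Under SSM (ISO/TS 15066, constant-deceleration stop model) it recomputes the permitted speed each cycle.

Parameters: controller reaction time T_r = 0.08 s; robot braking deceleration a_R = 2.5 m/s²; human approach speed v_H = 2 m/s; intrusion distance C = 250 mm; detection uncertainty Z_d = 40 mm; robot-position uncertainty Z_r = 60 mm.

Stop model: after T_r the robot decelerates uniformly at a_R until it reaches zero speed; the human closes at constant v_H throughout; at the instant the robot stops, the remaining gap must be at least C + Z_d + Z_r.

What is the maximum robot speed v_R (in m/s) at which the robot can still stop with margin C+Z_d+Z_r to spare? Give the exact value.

v_R_max = 5/2 m/s = 2.5000 m/s

quadratic (1/5)·v² + (22/25)·v + (-69/20) = 0
  disc = (22/25)² − 4·(1/5)·(-69/20) = 2209/625 ; √disc = 47/25
  v_R = (−(22/25) + 47/25) / (2·(1/5)) = 5/2 m/s
check:
T_s = v_R/a_R = (5/2)/(5/2) = 1.0000 s
robot covers v_R·T_r = 2.5000·0.0800 = 0.2000 m before braking
robot covers 2.5000·1.0000 − ½·2.5000·1.0000² = 1.2500 m while stopping
person approaches 2.0000·(0.0800+1.0000) = 2.1600 m
C+Z_d+Z_r = 0.2500+0.0400+0.0600 = 0.3500 m
sum ≈ 0.2000+1.2500+2.1600+0.3500 ≈ 3.9600 m = S ✓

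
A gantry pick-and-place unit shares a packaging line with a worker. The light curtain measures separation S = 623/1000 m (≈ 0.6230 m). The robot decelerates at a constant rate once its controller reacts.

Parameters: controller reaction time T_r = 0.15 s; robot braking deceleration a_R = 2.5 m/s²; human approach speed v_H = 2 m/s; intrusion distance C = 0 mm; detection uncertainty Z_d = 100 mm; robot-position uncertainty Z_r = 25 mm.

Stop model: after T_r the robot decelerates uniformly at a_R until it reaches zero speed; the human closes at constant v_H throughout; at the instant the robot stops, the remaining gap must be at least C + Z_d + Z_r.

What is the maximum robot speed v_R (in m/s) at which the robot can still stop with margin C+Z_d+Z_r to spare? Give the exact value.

v_R_max = 1/5 m/s = 0.2000 m/s

collect terms ⇒ (1/5)·v_R² + (19/20)·v_R + (-99/500) = 0
  disc = (19/20)² − 4·(1/5)·(-99/500) = 10609/10000 ; √disc = 103/100
  v_R = (−(19/20) + 103/100) / (2·(1/5)) = 1/5 m/s
check:
stop time T_s = (1/5)/(5/2) = 0.0800 s
robot covers v_R·T_r = 0.2000·0.1500 = 0.0300 m before braking
braking distance = 0.2000²/(2·2.5000) = 0.0080 m
human closes 2.0000·0.2300 = 0.4600 m
residual clearance needed = 0.0000+0.1000+0.0250 = 0.1250 m
sum ≈ 0.0300+0.0080+0.4600+0.1250 ≈ 0.6230 m = S ✓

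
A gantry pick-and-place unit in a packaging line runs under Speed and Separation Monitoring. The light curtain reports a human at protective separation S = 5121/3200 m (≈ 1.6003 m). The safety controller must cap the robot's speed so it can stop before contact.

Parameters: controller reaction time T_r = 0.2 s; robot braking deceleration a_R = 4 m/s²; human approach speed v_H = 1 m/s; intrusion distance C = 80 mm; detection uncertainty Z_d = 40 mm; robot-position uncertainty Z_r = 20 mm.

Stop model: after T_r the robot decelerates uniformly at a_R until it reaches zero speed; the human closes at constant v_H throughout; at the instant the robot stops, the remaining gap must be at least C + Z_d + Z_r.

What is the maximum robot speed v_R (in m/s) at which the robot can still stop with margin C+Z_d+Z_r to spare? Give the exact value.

v_R_max = 37/20 m/s = 1.8500 m/s

quadratic (1/8)·v² + (9/20)·v + (-4033/3200) = 0
  disc = (9/20)² − 4·(1/8)·(-4033/3200) = 5329/6400 ; √disc = 73/80
  v_R = (−(9/20) + 73/80) / (2·(1/8)) = 37/20 m/s
check:
stop time T_s = (37/20)/4 = 0.4625 s
reaction-phase robot travel = 1.8500·0.2000 = 0.3700 m
braking distance = 1.8500²/(2·4.0000) = 0.4278 m
human over T_r+T_s: 1.0000·(0.2000+0.4625) = 0.6625 m
C+Z_d+Z_r = 0.0800+0.0400+0.0200 = 0.1400 m
sum ≈ 0.3700+0.4278+0.6625+0.1400 ≈ 1.6003 m = S ✓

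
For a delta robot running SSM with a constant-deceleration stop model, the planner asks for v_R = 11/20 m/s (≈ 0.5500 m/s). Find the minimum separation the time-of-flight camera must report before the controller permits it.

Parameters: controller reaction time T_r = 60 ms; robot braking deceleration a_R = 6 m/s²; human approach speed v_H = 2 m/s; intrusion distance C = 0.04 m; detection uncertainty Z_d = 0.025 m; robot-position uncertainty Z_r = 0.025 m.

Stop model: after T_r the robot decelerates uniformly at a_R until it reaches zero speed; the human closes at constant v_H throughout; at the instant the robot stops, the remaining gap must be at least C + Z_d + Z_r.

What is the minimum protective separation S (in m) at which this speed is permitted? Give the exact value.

T_s = v_R/a_R = (11/20)/6 = 0.0917 s
robot covers v_R·T_r = 0.5500·0.0600 = 0.0330 m before braking
robot under decel: 0.5500²/(2·6.0000) = 0.0252 m
person approaches 2.0000·(0.0600+0.0917) = 0.3033 m
margins: 0.0400+0.0250+0.0250 = 0.0900 m
S_min ≈ 0.0330+0.0252+0.3033+0.0900  ⇒  S_min = 10837/24000 m

S_min = 10837/24000 m = 0.4515 m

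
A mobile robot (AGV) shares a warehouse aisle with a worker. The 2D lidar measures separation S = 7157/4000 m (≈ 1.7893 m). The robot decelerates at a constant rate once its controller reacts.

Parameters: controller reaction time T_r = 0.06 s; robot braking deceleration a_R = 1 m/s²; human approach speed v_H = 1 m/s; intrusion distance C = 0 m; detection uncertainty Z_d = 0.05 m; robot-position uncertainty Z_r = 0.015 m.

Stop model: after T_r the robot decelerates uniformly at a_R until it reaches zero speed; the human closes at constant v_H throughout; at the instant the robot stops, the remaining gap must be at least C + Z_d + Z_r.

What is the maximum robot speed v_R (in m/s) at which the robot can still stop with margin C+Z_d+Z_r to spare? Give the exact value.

v_R_max = 21/20 m/s = 1.0500 m/s

quadratic (1/2)·v² + (53/50)·v + (-6657/4000) = 0
  disc = (53/50)² − 4·(1/2)·(-6657/4000) = 44521/10000 ; √disc = 211/100
  v_R = (−(53/50) + 211/100) / (2·(1/2)) = 21/20 m/s
check:
stop time T_s = (21/20)/1 = 1.0500 s
robot covers v_R·T_r = 1.0500·0.0600 = 0.0630 m before braking
braking distance = 1.0500²/(2·1.0000) = 0.5513 m
person approaches 1.0000·(0.0600+1.0500) = 1.1100 m
C+Z_d+Z_r = 0.0000+0.0500+0.0150 = 0.0650 m
sum ≈ 0.0630+0.5513+1.1100+0.0650 ≈ 1.7893 m = S ✓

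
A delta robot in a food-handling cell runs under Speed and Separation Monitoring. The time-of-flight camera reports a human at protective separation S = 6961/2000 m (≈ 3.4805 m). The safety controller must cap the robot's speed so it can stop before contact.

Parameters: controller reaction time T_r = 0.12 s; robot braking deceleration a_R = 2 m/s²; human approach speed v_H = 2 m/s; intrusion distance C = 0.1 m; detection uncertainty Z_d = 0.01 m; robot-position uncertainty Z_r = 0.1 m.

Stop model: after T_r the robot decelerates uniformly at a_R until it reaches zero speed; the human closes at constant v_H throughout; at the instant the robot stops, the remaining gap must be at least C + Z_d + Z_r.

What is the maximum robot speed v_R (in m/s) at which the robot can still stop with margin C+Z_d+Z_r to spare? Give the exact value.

quadratic (1/4)·v² + (28/25)·v + (-6061/2000) = 0
  disc = (28/25)² − 4·(1/4)·(-6061/2000) = 42849/10000 ; √disc = 207/100
  v_R = (−(28/25) + 207/100) / (2·(1/4)) = 19/10 m/s
check:
stop time T_s = (19/10)/2 = 0.9500 s
reaction-phase robot travel = 1.9000·0.1200 = 0.2280 m
braking distance = 1.9000²/(2·2.0000) = 0.9025 m
human closes 2.0000·1.0700 = 2.1400 m
margins: 0.1000+0.0100+0.1000 = 0.2100 m
sum ≈ 0.2280+0.9025+2.1400+0.2100 ≈ 3.4805 m = S ✓

v_R_max = 19/10 m/s = 1.9000 m/s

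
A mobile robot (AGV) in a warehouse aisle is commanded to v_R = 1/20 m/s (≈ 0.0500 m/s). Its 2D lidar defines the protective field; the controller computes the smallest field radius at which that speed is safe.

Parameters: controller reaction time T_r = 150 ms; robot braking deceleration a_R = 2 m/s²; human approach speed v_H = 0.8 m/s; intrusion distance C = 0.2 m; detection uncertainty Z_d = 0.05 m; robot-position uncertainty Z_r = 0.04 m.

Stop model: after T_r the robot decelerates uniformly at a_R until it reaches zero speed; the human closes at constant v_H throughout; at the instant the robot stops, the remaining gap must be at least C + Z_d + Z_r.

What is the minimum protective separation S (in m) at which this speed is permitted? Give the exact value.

S_min = 701/1600 m = 0.4381 m

braking lasts T_s = (1/20)/2 = 0.0250 s
robot covers v_R·T_r = 0.0500·0.1500 = 0.0075 m before braking
robot under decel: 0.0500²/(2·2.0000) = 0.0006 m
human closes 0.8000·0.1750 = 0.1400 m
residual clearance needed = 0.2000+0.0500+0.0400 = 0.2900 m
S_min ≈ 0.0075+0.0006+0.1400+0.2900  ⇒  S_min = 701/1600 m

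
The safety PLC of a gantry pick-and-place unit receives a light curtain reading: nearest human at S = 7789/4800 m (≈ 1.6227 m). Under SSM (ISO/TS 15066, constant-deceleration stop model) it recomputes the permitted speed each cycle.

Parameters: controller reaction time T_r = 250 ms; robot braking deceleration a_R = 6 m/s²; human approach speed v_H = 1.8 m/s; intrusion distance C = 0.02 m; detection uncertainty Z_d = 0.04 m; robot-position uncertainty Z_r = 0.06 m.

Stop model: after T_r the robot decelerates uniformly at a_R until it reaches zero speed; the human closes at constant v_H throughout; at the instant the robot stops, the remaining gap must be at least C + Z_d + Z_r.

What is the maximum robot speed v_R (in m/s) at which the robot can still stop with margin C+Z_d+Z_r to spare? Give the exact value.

v_R_max = 31/20 m/s = 1.5500 m/s

quadratic (1/12)·v² + (11/20)·v + (-5053/4800) = 0
  disc = (11/20)² − 4·(1/12)·(-5053/4800) = 9409/14400 ; √disc = 97/120
  v_R = (−(11/20) + 97/120) / (2·(1/12)) = 31/20 m/s
check:
T_s = v_R/a_R = (31/20)/6 = 0.2583 s
reaction-phase robot travel = 1.5500·0.2500 = 0.3875 m
robot under decel: 1.5500²/(2·6.0000) = 0.2002 m
human over T_r+T_s: 1.8000·(0.2500+0.2583) = 0.9150 m
margins: 0.0200+0.0400+0.0600 = 0.1200 m
sum ≈ 0.3875+0.2002+0.9150+0.1200 ≈ 1.6227 m = S ✓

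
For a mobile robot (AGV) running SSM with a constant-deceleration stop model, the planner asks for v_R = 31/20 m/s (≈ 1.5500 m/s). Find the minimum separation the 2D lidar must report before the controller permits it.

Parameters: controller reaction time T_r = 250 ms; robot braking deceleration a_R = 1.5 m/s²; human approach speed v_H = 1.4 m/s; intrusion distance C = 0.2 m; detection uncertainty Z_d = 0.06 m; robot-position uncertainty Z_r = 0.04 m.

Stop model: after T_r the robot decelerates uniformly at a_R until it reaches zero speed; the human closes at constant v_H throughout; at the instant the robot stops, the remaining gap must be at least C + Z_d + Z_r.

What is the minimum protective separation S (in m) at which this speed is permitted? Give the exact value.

T_s = v_R/a_R = (31/20)/(3/2) = 1.0333 s
robot in T_r: 1.5500·0.2500 = 0.3875 m
robot under decel: 1.5500²/(2·1.5000) = 0.8008 m
person approaches 1.4000·(0.2500+1.0333) = 1.7967 m
residual clearance needed = 0.2000+0.0600+0.0400 = 0.3000 m
S_min ≈ 0.3875+0.8008+1.7967+0.3000  ⇒  S_min = 657/200 m

S_min = 657/200 m = 3.2850 m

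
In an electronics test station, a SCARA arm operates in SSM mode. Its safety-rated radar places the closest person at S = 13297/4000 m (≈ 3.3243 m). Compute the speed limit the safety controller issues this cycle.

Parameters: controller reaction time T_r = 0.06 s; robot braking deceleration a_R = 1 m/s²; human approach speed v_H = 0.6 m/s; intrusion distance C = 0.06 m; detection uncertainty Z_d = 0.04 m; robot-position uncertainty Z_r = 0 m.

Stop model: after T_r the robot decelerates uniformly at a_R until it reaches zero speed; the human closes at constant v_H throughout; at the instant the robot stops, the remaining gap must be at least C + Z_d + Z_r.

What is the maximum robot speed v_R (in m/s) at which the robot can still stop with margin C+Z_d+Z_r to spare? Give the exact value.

v_R_max = 39/20 m/s = 1.9500 m/s

at the boundary: (1/2)·v² + (33/50)·v + (-12753/4000) = 0
  disc = (33/50)² − 4·(1/2)·(-12753/4000) = 68121/10000 ; √disc = 261/100
  v_R = (−(33/50) + 261/100) / (2·(1/2)) = 39/20 m/s
check:
braking lasts T_s = (39/20)/1 = 1.9500 s
reaction-phase robot travel = 1.9500·0.0600 = 0.1170 m
robot under decel: 1.9500²/(2·1.0000) = 1.9013 m
human closes 0.6000·2.0100 = 1.2060 m
residual clearance needed = 0.0600+0.0400+0.0000 = 0.1000 m
sum ≈ 0.1170+1.9013+1.2060+0.1000 ≈ 3.3243 m = S ✓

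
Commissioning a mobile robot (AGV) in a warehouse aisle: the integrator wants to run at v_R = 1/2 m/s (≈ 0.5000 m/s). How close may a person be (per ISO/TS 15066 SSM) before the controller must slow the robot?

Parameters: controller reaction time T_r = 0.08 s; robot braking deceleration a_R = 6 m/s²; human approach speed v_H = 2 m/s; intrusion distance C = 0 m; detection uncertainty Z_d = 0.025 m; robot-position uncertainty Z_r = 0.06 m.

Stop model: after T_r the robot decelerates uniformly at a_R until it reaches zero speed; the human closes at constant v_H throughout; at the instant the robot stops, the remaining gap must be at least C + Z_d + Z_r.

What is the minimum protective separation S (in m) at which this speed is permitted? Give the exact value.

S_min = 189/400 m = 0.4725 m

stop time T_s = (1/2)/6 = 0.0833 s
reaction-phase robot travel = 0.5000·0.0800 = 0.0400 m
robot under decel: 0.5000²/(2·6.0000) = 0.0208 m
human over T_r+T_s: 2.0000·(0.0800+0.0833) = 0.3267 m
residual clearance needed = 0.0000+0.0250+0.0600 = 0.0850 m
S_min ≈ 0.0400+0.0208+0.3267+0.0850  ⇒  S_min = 189/400 m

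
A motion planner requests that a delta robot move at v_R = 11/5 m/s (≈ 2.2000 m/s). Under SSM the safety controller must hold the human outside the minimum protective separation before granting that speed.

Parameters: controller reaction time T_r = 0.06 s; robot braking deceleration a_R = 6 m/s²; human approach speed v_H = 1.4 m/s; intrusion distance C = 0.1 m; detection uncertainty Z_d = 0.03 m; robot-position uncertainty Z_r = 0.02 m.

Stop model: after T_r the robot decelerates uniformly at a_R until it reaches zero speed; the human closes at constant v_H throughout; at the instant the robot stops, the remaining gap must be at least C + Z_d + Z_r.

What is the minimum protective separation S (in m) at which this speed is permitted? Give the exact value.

braking lasts T_s = (11/5)/6 = 0.3667 s
robot covers v_R·T_r = 2.2000·0.0600 = 0.1320 m before braking
robot under decel: 2.2000²/(2·6.0000) = 0.4033 m
person approaches 1.4000·(0.0600+0.3667) = 0.5973 m
residual clearance needed = 0.1000+0.0300+0.0200 = 0.1500 m
S_min ≈ 0.1320+0.4033+0.5973+0.1500  ⇒  S_min = 481/375 m

S_min = 481/375 m = 1.2827 m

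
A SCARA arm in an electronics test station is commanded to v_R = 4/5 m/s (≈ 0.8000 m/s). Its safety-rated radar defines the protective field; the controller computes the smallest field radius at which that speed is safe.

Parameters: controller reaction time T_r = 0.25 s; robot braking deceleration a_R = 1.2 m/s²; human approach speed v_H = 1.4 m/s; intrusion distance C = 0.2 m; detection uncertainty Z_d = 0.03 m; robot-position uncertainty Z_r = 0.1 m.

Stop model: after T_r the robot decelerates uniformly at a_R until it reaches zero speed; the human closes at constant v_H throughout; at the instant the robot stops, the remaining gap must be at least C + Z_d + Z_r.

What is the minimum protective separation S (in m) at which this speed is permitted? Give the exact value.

S_min = 52/25 m = 2.0800 m

braking lasts T_s = (4/5)/(6/5) = 0.6667 s
robot covers v_R·T_r = 0.8000·0.2500 = 0.2000 m before braking
robot under decel: 0.8000²/(2·1.2000) = 0.2667 m
person approaches 1.4000·(0.2500+0.6667) = 1.2833 m
C+Z_d+Z_r = 0.2000+0.0300+0.1000 = 0.3300 m
S_min ≈ 0.2000+0.2667+1.2833+0.3300  ⇒  S_min = 52/25 m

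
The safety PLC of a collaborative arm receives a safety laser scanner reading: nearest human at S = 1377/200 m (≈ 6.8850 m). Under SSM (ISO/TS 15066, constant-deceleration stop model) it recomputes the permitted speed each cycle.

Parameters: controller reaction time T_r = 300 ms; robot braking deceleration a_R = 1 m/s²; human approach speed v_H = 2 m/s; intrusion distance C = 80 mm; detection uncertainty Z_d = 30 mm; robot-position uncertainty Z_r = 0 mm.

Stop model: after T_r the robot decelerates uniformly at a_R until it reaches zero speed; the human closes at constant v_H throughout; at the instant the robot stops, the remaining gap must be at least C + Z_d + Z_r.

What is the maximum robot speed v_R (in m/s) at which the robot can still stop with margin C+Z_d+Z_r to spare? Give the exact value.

v_R_max = 19/10 m/s = 1.9000 m/s

at the boundary: (1/2)·v² + (23/10)·v + (-247/40) = 0
  disc = (23/10)² − 4·(1/2)·(-247/40) = 441/25 ; √disc = 21/5
  v_R = (−(23/10) + 21/5) / (2·(1/2)) = 19/10 m/s
check:
braking lasts T_s = (19/10)/1 = 1.9000 s
robot in T_r: 1.9000·0.3000 = 0.5700 m
braking distance = 1.9000²/(2·1.0000) = 1.8050 m
human closes 2.0000·2.2000 = 4.4000 m
residual clearance needed = 0.0800+0.0300+0.0000 = 0.1100 m
sum ≈ 0.5700+1.8050+4.4000+0.1100 ≈ 6.8850 m = S ✓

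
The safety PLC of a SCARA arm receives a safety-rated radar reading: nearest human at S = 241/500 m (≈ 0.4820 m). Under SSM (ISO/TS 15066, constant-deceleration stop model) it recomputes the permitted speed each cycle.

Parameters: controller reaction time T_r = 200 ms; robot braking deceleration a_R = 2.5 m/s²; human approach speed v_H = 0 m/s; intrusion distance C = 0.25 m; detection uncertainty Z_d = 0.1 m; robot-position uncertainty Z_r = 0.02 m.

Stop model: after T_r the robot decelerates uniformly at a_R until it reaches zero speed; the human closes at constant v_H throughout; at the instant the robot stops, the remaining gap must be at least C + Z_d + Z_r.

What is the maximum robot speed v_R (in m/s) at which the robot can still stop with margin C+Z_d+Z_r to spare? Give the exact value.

v_R_max = 2/5 m/s = 0.4000 m/s

at the boundary: (1/5)·v² + (1/5)·v + (-14/125) = 0
  disc = (1/5)² − 4·(1/5)·(-14/125) = 81/625 ; √disc = 9/25
  v_R = (−(1/5) + 9/25) / (2·(1/5)) = 2/5 m/s
check:
braking lasts T_s = (2/5)/(5/2) = 0.1600 s
reaction-phase robot travel = 0.4000·0.2000 = 0.0800 m
robot covers 0.4000·0.1600 − ½·2.5000·0.1600² = 0.0320 m while stopping
human over T_r+T_s: 0.0000·(0.2000+0.1600) = 0.0000 m
margins: 0.2500+0.1000+0.0200 = 0.3700 m
sum ≈ 0.0800+0.0320+0.0000+0.3700 ≈ 0.4820 m = S ✓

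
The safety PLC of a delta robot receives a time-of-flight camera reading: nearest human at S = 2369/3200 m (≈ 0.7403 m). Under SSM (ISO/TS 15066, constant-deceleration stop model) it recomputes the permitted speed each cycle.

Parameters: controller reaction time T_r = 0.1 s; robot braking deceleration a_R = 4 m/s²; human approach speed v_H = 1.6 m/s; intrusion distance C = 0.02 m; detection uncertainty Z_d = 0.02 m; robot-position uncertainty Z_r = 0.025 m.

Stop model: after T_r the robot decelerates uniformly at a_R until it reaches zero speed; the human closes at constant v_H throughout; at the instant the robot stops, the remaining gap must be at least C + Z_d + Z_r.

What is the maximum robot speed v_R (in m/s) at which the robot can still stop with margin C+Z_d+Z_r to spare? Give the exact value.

collect terms ⇒ (1/8)·v_R² + (1/2)·v_R + (-1649/3200) = 0
  disc = (1/2)² − 4·(1/8)·(-1649/3200) = 3249/6400 ; √disc = 57/80
  v_R = (−(1/2) + 57/80) / (2·(1/8)) = 17/20 m/s
check:
braking lasts T_s = (17/20)/4 = 0.2125 s
robot in T_r: 0.8500·0.1000 = 0.0850 m
robot covers 0.8500·0.2125 − ½·4.0000·0.2125² = 0.0903 m while stopping
person approaches 1.6000·(0.1000+0.2125) = 0.5000 m
C+Z_d+Z_r = 0.0200+0.0200+0.0250 = 0.0650 m
sum ≈ 0.0850+0.0903+0.5000+0.0650 ≈ 0.7403 m = S ✓

v_R_max = 17/20 m/s = 0.8500 m/s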